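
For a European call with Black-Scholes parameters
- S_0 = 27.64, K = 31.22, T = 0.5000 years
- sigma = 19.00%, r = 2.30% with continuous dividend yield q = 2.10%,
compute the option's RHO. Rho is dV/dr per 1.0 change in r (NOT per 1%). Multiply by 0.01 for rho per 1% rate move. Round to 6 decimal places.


Answer: Rho = 2.576325

Derivation:
d1 = -0.8319291123; d2 = -0.9662794007
phi(d1) = 0.2822416791; exp(-qT) = 0.9895549326; exp(-rT) = 0.9885658722
N(d2) = 0.1669521954
Rho = K*T*exp(-rT)*N(d2) = 31.2200 * 0.5000 * 0.9885658722 * 0.1669521954 = 2.576325


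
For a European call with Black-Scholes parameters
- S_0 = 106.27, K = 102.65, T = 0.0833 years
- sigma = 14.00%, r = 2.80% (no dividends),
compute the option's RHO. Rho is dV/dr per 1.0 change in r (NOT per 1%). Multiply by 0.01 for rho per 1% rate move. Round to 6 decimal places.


d1 = 0.9356584365; d2 = 0.8952520014
phi(d1) = 0.2575176833; exp(-qT) = 1.0000000000; exp(-rT) = 0.9976703179
N(d2) = 0.8146738038
Rho = K*T*exp(-rT)*N(d2) = 102.6500 * 0.0833 * 0.9976703179 * 0.8146738038 = 6.949839

Answer: Rho = 6.949839


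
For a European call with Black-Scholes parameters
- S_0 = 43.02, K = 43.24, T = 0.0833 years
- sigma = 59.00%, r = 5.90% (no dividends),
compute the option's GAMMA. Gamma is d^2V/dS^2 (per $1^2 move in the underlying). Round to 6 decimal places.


d1 = 0.0840488479; d2 = -0.0862354144
phi(d1) = 0.3975356602; exp(-qT) = 1.0000000000; exp(-rT) = 0.9950973574
Gamma = exp(-qT) * phi(d1) / (S * sigma * sqrt(T)) = 1.0000000000 * 0.3975356602 / (43.0200 * 0.5900 * 0.2886173938) = 0.054266

Answer: Gamma = 0.054266


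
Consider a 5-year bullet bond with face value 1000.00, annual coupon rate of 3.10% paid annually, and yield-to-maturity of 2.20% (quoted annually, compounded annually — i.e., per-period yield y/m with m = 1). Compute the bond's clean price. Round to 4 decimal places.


Answer: Price = 1042.1760

Derivation:
Coupon per period c = face * coupon_rate / m = 31.000000
Periods per year m = 1; per-period yield y/m = 0.022000
Number of cashflows N = 5
Cashflows (t years, CF_t, discount factor 1/(1+y/m)^(m*t), PV):
  t = 1.0000: CF_t = 31.000000, DF = 0.978474, PV = 30.332681
  t = 2.0000: CF_t = 31.000000, DF = 0.957411, PV = 29.679727
  t = 3.0000: CF_t = 31.000000, DF = 0.936801, PV = 29.040829
  t = 4.0000: CF_t = 31.000000, DF = 0.916635, PV = 28.415684
  t = 5.0000: CF_t = 1031.000000, DF = 0.896903, PV = 924.707087
Price P = sum_t PV_t = 1042.176008


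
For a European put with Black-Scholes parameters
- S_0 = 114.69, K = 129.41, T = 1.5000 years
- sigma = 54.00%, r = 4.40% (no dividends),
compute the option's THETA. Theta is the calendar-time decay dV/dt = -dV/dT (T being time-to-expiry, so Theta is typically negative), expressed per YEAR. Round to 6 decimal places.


Answer: Theta = -6.261592

Derivation:
d1 = 0.2478931665; d2 = -0.4134690640
phi(d1) = 0.3868709732; exp(-qT) = 1.0000000000; exp(-rT) = 0.9361308643
Theta = -S*exp(-qT)*phi(d1)*sigma/(2*sqrt(T)) + r*K*exp(-rT)*N(-d2) - q*S*exp(-qT)*N(-d1)
N(-d1) = 0.4021085336; N(-d2) = 0.6603685083; sqrt(T) = 1.2247448714
Term 1 = -114.6900 * 1.0000000000 * 0.3868709732 * 0.5400 / (2 * 1.2247448714) = -9.7815985167
Term 2 = 0.0440 * 129.4100 * 0.9361308643 * 0.6603685083 = 3.5200062315
Term 3 = 0 (no dividend yield, q = 0)
Theta = -9.7815985167 + (3.5200062315) + (0.0000000000) = -6.261592


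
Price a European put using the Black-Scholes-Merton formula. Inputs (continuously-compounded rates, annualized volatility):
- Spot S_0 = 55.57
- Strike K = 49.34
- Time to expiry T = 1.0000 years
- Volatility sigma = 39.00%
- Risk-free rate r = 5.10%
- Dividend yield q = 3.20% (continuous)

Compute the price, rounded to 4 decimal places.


d1 = (ln(S/K) + (r - q + 0.5*sigma^2) * T) / (sigma * sqrt(T)) = 0.54861122
d2 = d1 - sigma * sqrt(T) = 0.15861122
exp(-rT) = 0.95027867; exp(-qT) = 0.96850658
P = K * exp(-rT) * N(-d2) - S_0 * exp(-qT) * N(-d1)
N(-d1) = 0.29163614; N(-d2) = 0.43698759
P = 49.3400 * 0.95027867 * 0.43698759 - 55.5700 * 0.96850658 * 0.29163614 = 4.7931

Answer: Price = 4.7931


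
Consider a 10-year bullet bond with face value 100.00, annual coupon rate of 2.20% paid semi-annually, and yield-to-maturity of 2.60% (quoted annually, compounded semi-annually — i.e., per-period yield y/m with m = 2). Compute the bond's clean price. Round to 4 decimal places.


Answer: Price = 96.4976

Derivation:
Coupon per period c = face * coupon_rate / m = 1.100000
Periods per year m = 2; per-period yield y/m = 0.013000
Number of cashflows N = 20
Cashflows (t years, CF_t, discount factor 1/(1+y/m)^(m*t), PV):
  t = 0.5000: CF_t = 1.100000, DF = 0.987167, PV = 1.085884
  t = 1.0000: CF_t = 1.100000, DF = 0.974498, PV = 1.071948
  t = 1.5000: CF_t = 1.100000, DF = 0.961992, PV = 1.058192
  t = 2.0000: CF_t = 1.100000, DF = 0.949647, PV = 1.044612
  t = 2.5000: CF_t = 1.100000, DF = 0.937460, PV = 1.031206
  t = 3.0000: CF_t = 1.100000, DF = 0.925429, PV = 1.017972
  t = 3.5000: CF_t = 1.100000, DF = 0.913553, PV = 1.004909
  t = 4.0000: CF_t = 1.100000, DF = 0.901829, PV = 0.992012
  t = 4.5000: CF_t = 1.100000, DF = 0.890256, PV = 0.979282
  t = 5.0000: CF_t = 1.100000, DF = 0.878831, PV = 0.966714
  t = 5.5000: CF_t = 1.100000, DF = 0.867553, PV = 0.954308
  t = 6.0000: CF_t = 1.100000, DF = 0.856420, PV = 0.942062
  t = 6.5000: CF_t = 1.100000, DF = 0.845429, PV = 0.929972
  t = 7.0000: CF_t = 1.100000, DF = 0.834580, PV = 0.918038
  t = 7.5000: CF_t = 1.100000, DF = 0.823869, PV = 0.906256
  t = 8.0000: CF_t = 1.100000, DF = 0.813296, PV = 0.894626
  t = 8.5000: CF_t = 1.100000, DF = 0.802859, PV = 0.883145
  t = 9.0000: CF_t = 1.100000, DF = 0.792556, PV = 0.871812
  t = 9.5000: CF_t = 1.100000, DF = 0.782385, PV = 0.860624
  t = 10.0000: CF_t = 101.100000, DF = 0.772345, PV = 78.084035
Price P = sum_t PV_t = 96.497609


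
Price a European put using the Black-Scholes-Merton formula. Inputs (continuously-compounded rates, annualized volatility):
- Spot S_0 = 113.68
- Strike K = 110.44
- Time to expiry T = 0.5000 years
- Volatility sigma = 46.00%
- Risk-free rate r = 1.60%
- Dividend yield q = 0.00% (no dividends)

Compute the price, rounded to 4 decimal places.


Answer: Price = 12.4526

Derivation:
d1 = (ln(S/K) + (r - q + 0.5*sigma^2) * T) / (sigma * sqrt(T)) = 0.27612550
d2 = d1 - sigma * sqrt(T) = -0.04914362
exp(-rT) = 0.99203191; exp(-qT) = 1.00000000
P = K * exp(-rT) * N(-d2) - S_0 * exp(-qT) * N(-d1)
N(-d1) = 0.39122584; N(-d2) = 0.51959758
P = 110.4400 * 0.99203191 * 0.51959758 - 113.6800 * 1.00000000 * 0.39122584 = 12.4526


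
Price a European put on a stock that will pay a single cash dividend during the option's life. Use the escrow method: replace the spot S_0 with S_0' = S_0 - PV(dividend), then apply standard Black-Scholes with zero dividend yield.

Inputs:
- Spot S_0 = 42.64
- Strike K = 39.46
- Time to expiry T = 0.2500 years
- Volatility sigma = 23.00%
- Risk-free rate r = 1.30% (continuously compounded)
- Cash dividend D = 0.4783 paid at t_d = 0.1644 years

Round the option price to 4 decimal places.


Answer: Price = 0.7837

Derivation:
PV(D) = D * exp(-r * t_d) = 0.4783 * 0.99786508 = 0.47727887
S_0' = S_0 - PV(D) = 42.6400 - 0.47727887 = 42.16272113
d1 = (ln(S_0'/K) + (r + sigma^2/2)*T) / (sigma*sqrt(T)) = 0.66183865
d2 = d1 - sigma*sqrt(T) = 0.54683865
exp(-rT) = 0.99675528
N(-d1) = 0.25403732; N(-d2) = 0.29224479
P = K * exp(-rT) * N(-d2) - S_0' * N(-d1) = 39.4600 * 0.99675528 * 0.29224479 - 42.16272113 * 0.25403732 = 0.7837


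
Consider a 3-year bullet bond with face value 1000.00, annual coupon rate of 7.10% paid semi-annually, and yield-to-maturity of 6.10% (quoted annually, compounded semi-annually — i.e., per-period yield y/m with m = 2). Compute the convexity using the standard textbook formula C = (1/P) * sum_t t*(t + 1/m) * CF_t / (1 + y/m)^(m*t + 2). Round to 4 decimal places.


Coupon per period c = face * coupon_rate / m = 35.500000
Periods per year m = 2; per-period yield y/m = 0.030500
Number of cashflows N = 6
Cashflows (t years, CF_t, discount factor 1/(1+y/m)^(m*t), PV):
  t = 0.5000: CF_t = 35.500000, DF = 0.970403, PV = 34.449296
  t = 1.0000: CF_t = 35.500000, DF = 0.941681, PV = 33.429691
  t = 1.5000: CF_t = 35.500000, DF = 0.913810, PV = 32.440263
  t = 2.0000: CF_t = 35.500000, DF = 0.886764, PV = 31.480119
  t = 2.5000: CF_t = 35.500000, DF = 0.860518, PV = 30.548393
  t = 3.0000: CF_t = 1035.500000, DF = 0.835049, PV = 864.693365
Price P = sum_t PV_t = 1027.041128
Convexity numerator sum_t t*(t + 1/m) * CF_t / (1+y/m)^(m*t + 2):
  t = 0.5000: term = 16.220131
  t = 1.0000: term = 47.220179
  t = 1.5000: term = 91.645180
  t = 2.0000: term = 148.221219
  t = 2.5000: term = 215.751410
  t = 3.0000: term = 8549.789718
Convexity = (1/P) * sum = 9068.847837 / 1027.041128 = 8.830073

Answer: Convexity = 8.8301


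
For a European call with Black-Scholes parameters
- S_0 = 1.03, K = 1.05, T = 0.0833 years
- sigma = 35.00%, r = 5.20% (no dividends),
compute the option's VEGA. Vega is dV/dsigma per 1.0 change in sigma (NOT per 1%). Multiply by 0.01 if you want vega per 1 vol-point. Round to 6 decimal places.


d1 = -0.0969908570; d2 = -0.1980069448
phi(d1) = 0.3970702164; exp(-qT) = 1.0000000000; exp(-rT) = 0.9956777678
Vega = S * exp(-qT) * phi(d1) * sqrt(T) = 1.0300 * 1.0000000000 * 0.3970702164 * 0.2886173938 = 0.118039

Answer: Vega = 0.118039


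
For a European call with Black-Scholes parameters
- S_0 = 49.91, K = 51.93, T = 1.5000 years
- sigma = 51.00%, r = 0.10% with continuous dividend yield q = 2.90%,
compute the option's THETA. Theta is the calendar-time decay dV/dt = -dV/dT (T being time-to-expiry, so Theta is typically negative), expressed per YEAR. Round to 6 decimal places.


d1 = 0.1815499770; d2 = -0.4430699074
phi(d1) = 0.3924215124; exp(-qT) = 0.9574325541; exp(-rT) = 0.9985011244
Theta = -S*exp(-qT)*phi(d1)*sigma/(2*sqrt(T)) - r*K*exp(-rT)*N(d2) + q*S*exp(-qT)*N(d1)
N(d1) = 0.5720320455; N(d2) = 0.3288575853; sqrt(T) = 1.2247448714
Term 1 = -49.9100 * 0.9574325541 * 0.3924215124 * 0.5100 / (2 * 1.2247448714) = -3.9042994361
Term 2 = -0.0010 * 51.9300 * 0.9985011244 * 0.3288575853 = -0.0170519772
Term 3 = 0.0290 * 49.9100 * 0.9574325541 * 0.5720320455 = 0.7927095981
Theta = -3.9042994361 + (-0.0170519772) + (0.7927095981) = -3.128642

Answer: Theta = -3.128642


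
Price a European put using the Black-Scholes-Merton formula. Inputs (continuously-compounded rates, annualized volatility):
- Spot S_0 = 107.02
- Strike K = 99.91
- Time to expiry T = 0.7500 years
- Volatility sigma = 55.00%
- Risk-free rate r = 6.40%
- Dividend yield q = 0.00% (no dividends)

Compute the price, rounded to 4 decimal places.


d1 = (ln(S/K) + (r - q + 0.5*sigma^2) * T) / (sigma * sqrt(T)) = 0.48325992
d2 = d1 - sigma * sqrt(T) = 0.00694595
exp(-rT) = 0.95313379; exp(-qT) = 1.00000000
P = K * exp(-rT) * N(-d2) - S_0 * exp(-qT) * N(-d1)
N(-d1) = 0.31445560; N(-d2) = 0.49722899
P = 99.9100 * 0.95313379 * 0.49722899 - 107.0200 * 1.00000000 * 0.31445560 = 13.6969

Answer: Price = 13.6969


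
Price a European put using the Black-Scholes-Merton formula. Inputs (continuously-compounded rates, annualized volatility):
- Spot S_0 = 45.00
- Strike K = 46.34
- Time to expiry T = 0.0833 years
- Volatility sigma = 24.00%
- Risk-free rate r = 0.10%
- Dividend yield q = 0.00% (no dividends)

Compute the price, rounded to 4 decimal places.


d1 = (ln(S/K) + (r - q + 0.5*sigma^2) * T) / (sigma * sqrt(T)) = -0.38777822
d2 = d1 - sigma * sqrt(T) = -0.45704639
exp(-rT) = 0.99991670; exp(-qT) = 1.00000000
P = K * exp(-rT) * N(-d2) - S_0 * exp(-qT) * N(-d1)
N(-d1) = 0.65090992; N(-d2) = 0.67618115
P = 46.3400 * 0.99991670 * 0.67618115 - 45.0000 * 1.00000000 * 0.65090992 = 2.0407

Answer: Price = 2.0407


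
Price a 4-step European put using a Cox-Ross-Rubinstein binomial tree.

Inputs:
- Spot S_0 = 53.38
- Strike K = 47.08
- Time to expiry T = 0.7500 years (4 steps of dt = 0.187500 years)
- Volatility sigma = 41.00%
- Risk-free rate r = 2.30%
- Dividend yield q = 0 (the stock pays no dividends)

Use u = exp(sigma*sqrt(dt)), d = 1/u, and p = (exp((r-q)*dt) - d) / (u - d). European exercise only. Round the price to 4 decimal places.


dt = T/N = 0.187500
u = exp(sigma*sqrt(dt)) = 1.194270; d = 1/u = 0.837332
p = (exp((r-q)*dt) - d) / (u - d) = 0.467840
Discount per step: exp(-r*dt) = 0.995697
Stock lattice S(k, i) with i counting down-moves:
  k=0: S(0,0) = 53.3800
  k=1: S(1,0) = 63.7501; S(1,1) = 44.6968
  k=2: S(2,0) = 76.1349; S(2,1) = 53.3800; S(2,2) = 37.4260
  k=3: S(3,0) = 90.9256; S(3,1) = 63.7501; S(3,2) = 44.6968; S(3,3) = 31.3380
  k=4: S(4,0) = 108.5897; S(4,1) = 76.1349; S(4,2) = 53.3800; S(4,3) = 37.4260; S(4,4) = 26.2403
Terminal payoffs V(N, i) = max(K - S_T, 0):
  V(4,0) = 0.000000; V(4,1) = 0.000000; V(4,2) = 0.000000; V(4,3) = 9.653997; V(4,4) = 20.839728
Backward induction: V(k, i) = exp(-r*dt) * [p * V(k+1, i) + (1-p) * V(k+1, i+1)].
  V(3,0) = exp(-r*dt) * [p*0.000000 + (1-p)*0.000000] = 0.000000
  V(3,1) = exp(-r*dt) * [p*0.000000 + (1-p)*0.000000] = 0.000000
  V(3,2) = exp(-r*dt) * [p*0.000000 + (1-p)*9.653997] = 5.115360
  V(3,3) = exp(-r*dt) * [p*9.653997 + (1-p)*20.839728] = 15.539433
  V(2,0) = exp(-r*dt) * [p*0.000000 + (1-p)*0.000000] = 0.000000
  V(2,1) = exp(-r*dt) * [p*0.000000 + (1-p)*5.115360] = 2.710473
  V(2,2) = exp(-r*dt) * [p*5.115360 + (1-p)*15.539433] = 10.616747
  V(1,0) = exp(-r*dt) * [p*0.000000 + (1-p)*2.710473] = 1.436197
  V(1,1) = exp(-r*dt) * [p*2.710473 + (1-p)*10.616747] = 6.888103
  V(0,0) = exp(-r*dt) * [p*1.436197 + (1-p)*6.888103] = 4.318816

Answer: Price = V(0,0) = 4.3188


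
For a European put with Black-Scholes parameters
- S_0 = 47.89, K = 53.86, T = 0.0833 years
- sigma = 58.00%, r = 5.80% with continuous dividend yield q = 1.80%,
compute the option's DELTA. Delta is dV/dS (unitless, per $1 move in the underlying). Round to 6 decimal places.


Answer: Delta = -0.724062

Derivation:
d1 = -0.5982046389; d2 = -0.7656027273
phi(d1) = 0.3335832138; exp(-qT) = 0.9985017235; exp(-rT) = 0.9951802524
N(-d1) = 0.7251483017
Delta = -exp(-qT) * N(-d1) = -0.9985017235 * 0.7251483017 = -0.724062


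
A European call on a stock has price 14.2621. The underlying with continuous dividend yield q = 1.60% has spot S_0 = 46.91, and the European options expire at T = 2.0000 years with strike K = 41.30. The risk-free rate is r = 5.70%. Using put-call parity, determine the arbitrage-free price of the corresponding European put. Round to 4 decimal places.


Put-call parity: C - P = S_0 * exp(-qT) - K * exp(-rT).
S_0 * exp(-qT) = 46.9100 * 0.96850658 = 45.43264377
K * exp(-rT) = 41.3000 * 0.89225796 = 36.85025358
P = C - S*exp(-qT) + K*exp(-rT)
P = 14.2621 - 45.43264377 + 36.85025358 = 5.6797

Answer: Put price = 5.6797


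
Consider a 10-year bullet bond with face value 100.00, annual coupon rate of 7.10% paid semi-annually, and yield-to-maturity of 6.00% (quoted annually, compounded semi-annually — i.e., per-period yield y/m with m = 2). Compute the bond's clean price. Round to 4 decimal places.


Answer: Price = 108.1826

Derivation:
Coupon per period c = face * coupon_rate / m = 3.550000
Periods per year m = 2; per-period yield y/m = 0.030000
Number of cashflows N = 20
Cashflows (t years, CF_t, discount factor 1/(1+y/m)^(m*t), PV):
  t = 0.5000: CF_t = 3.550000, DF = 0.970874, PV = 3.446602
  t = 1.0000: CF_t = 3.550000, DF = 0.942596, PV = 3.346215
  t = 1.5000: CF_t = 3.550000, DF = 0.915142, PV = 3.248753
  t = 2.0000: CF_t = 3.550000, DF = 0.888487, PV = 3.154129
  t = 2.5000: CF_t = 3.550000, DF = 0.862609, PV = 3.062261
  t = 3.0000: CF_t = 3.550000, DF = 0.837484, PV = 2.973069
  t = 3.5000: CF_t = 3.550000, DF = 0.813092, PV = 2.886475
  t = 4.0000: CF_t = 3.550000, DF = 0.789409, PV = 2.802403
  t = 4.5000: CF_t = 3.550000, DF = 0.766417, PV = 2.720779
  t = 5.0000: CF_t = 3.550000, DF = 0.744094, PV = 2.641533
  t = 5.5000: CF_t = 3.550000, DF = 0.722421, PV = 2.564596
  t = 6.0000: CF_t = 3.550000, DF = 0.701380, PV = 2.489899
  t = 6.5000: CF_t = 3.550000, DF = 0.680951, PV = 2.417377
  t = 7.0000: CF_t = 3.550000, DF = 0.661118, PV = 2.346968
  t = 7.5000: CF_t = 3.550000, DF = 0.641862, PV = 2.278610
  t = 8.0000: CF_t = 3.550000, DF = 0.623167, PV = 2.212243
  t = 8.5000: CF_t = 3.550000, DF = 0.605016, PV = 2.147808
  t = 9.0000: CF_t = 3.550000, DF = 0.587395, PV = 2.085251
  t = 9.5000: CF_t = 3.550000, DF = 0.570286, PV = 2.024515
  t = 10.0000: CF_t = 103.550000, DF = 0.553676, PV = 57.333124
Price P = sum_t PV_t = 108.182611


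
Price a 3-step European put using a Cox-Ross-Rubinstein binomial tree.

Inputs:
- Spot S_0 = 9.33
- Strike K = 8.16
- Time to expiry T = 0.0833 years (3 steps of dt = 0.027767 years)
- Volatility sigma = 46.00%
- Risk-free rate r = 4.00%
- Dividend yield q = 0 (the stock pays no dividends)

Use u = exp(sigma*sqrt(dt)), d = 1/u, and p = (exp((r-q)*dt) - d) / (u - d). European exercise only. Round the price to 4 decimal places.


Answer: Price = V(0,0) = 0.0998

Derivation:
dt = T/N = 0.027767
u = exp(sigma*sqrt(dt)) = 1.079666; d = 1/u = 0.926213
p = (exp((r-q)*dt) - d) / (u - d) = 0.488088
Discount per step: exp(-r*dt) = 0.998890
Stock lattice S(k, i) with i counting down-moves:
  k=0: S(0,0) = 9.3300
  k=1: S(1,0) = 10.0733; S(1,1) = 8.6416
  k=2: S(2,0) = 10.8758; S(2,1) = 9.3300; S(2,2) = 8.0039
  k=3: S(3,0) = 11.7422; S(3,1) = 10.0733; S(3,2) = 8.6416; S(3,3) = 7.4133
Terminal payoffs V(N, i) = max(K - S_T, 0):
  V(3,0) = 0.000000; V(3,1) = 0.000000; V(3,2) = 0.000000; V(3,3) = 0.746660
Backward induction: V(k, i) = exp(-r*dt) * [p * V(k+1, i) + (1-p) * V(k+1, i+1)].
  V(2,0) = exp(-r*dt) * [p*0.000000 + (1-p)*0.000000] = 0.000000
  V(2,1) = exp(-r*dt) * [p*0.000000 + (1-p)*0.000000] = 0.000000
  V(2,2) = exp(-r*dt) * [p*0.000000 + (1-p)*0.746660] = 0.381800
  V(1,0) = exp(-r*dt) * [p*0.000000 + (1-p)*0.000000] = 0.000000
  V(1,1) = exp(-r*dt) * [p*0.000000 + (1-p)*0.381800] = 0.195231
  V(0,0) = exp(-r*dt) * [p*0.000000 + (1-p)*0.195231] = 0.099830


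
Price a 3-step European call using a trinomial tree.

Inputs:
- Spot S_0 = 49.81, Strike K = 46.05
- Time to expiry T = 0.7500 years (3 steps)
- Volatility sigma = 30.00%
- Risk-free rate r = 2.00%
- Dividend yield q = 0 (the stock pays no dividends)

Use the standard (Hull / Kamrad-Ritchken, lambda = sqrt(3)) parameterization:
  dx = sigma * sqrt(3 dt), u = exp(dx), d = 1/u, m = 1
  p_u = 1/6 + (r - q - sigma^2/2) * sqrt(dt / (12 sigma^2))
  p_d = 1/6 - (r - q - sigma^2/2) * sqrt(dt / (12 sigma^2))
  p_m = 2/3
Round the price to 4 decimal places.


Answer: Price = V(0,0) = 7.5103

Derivation:
dt = T/N = 0.250000; dx = sigma*sqrt(3*dt) = 0.259808
u = exp(dx) = 1.296681; d = 1/u = 0.771200
p_u = 0.154639, p_m = 0.666667, p_d = 0.178695
Discount per step: exp(-r*dt) = 0.995012
Stock lattice S(k, j) with j the centered position index:
  k=0: S(0,+0) = 49.8100
  k=1: S(1,-1) = 38.4135; S(1,+0) = 49.8100; S(1,+1) = 64.5877
  k=2: S(2,-2) = 29.6245; S(2,-1) = 38.4135; S(2,+0) = 49.8100; S(2,+1) = 64.5877; S(2,+2) = 83.7496
  k=3: S(3,-3) = 22.8464; S(3,-2) = 29.6245; S(3,-1) = 38.4135; S(3,+0) = 49.8100; S(3,+1) = 64.5877; S(3,+2) = 83.7496; S(3,+3) = 108.5964
Terminal payoffs V(N, j) = max(S_T - K, 0):
  V(3,-3) = 0.000000; V(3,-2) = 0.000000; V(3,-1) = 0.000000; V(3,+0) = 3.760000; V(3,+1) = 18.537661; V(3,+2) = 37.699568; V(3,+3) = 62.546440
Backward induction: V(k, j) = exp(-r*dt) * [p_u * V(k+1, j+1) + p_m * V(k+1, j) + p_d * V(k+1, j-1)]
  V(2,-2) = exp(-r*dt) * [p_u*0.000000 + p_m*0.000000 + p_d*0.000000] = 0.000000
  V(2,-1) = exp(-r*dt) * [p_u*3.760000 + p_m*0.000000 + p_d*0.000000] = 0.578541
  V(2,+0) = exp(-r*dt) * [p_u*18.537661 + p_m*3.760000 + p_d*0.000000] = 5.346504
  V(2,+1) = exp(-r*dt) * [p_u*37.699568 + p_m*18.537661 + p_d*3.760000] = 18.766074
  V(2,+2) = exp(-r*dt) * [p_u*62.546440 + p_m*37.699568 + p_d*18.537661] = 37.927606
  V(1,-1) = exp(-r*dt) * [p_u*5.346504 + p_m*0.578541 + p_d*0.000000] = 1.206422
  V(1,+0) = exp(-r*dt) * [p_u*18.766074 + p_m*5.346504 + p_d*0.578541] = 6.536910
  V(1,+1) = exp(-r*dt) * [p_u*37.927606 + p_m*18.766074 + p_d*5.346504] = 19.234763
  V(0,+0) = exp(-r*dt) * [p_u*19.234763 + p_m*6.536910 + p_d*1.206422] = 7.510311


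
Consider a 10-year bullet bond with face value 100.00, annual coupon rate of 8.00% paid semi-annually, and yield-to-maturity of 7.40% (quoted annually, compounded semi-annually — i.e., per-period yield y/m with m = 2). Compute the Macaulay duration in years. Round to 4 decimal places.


Coupon per period c = face * coupon_rate / m = 4.000000
Periods per year m = 2; per-period yield y/m = 0.037000
Number of cashflows N = 20
Cashflows (t years, CF_t, discount factor 1/(1+y/m)^(m*t), PV):
  t = 0.5000: CF_t = 4.000000, DF = 0.964320, PV = 3.857281
  t = 1.0000: CF_t = 4.000000, DF = 0.929913, PV = 3.719653
  t = 1.5000: CF_t = 4.000000, DF = 0.896734, PV = 3.586937
  t = 2.0000: CF_t = 4.000000, DF = 0.864739, PV = 3.458955
  t = 2.5000: CF_t = 4.000000, DF = 0.833885, PV = 3.335540
  t = 3.0000: CF_t = 4.000000, DF = 0.804132, PV = 3.216529
  t = 3.5000: CF_t = 4.000000, DF = 0.775441, PV = 3.101764
  t = 4.0000: CF_t = 4.000000, DF = 0.747773, PV = 2.991093
  t = 4.5000: CF_t = 4.000000, DF = 0.721093, PV = 2.884371
  t = 5.0000: CF_t = 4.000000, DF = 0.695364, PV = 2.781457
  t = 5.5000: CF_t = 4.000000, DF = 0.670554, PV = 2.682216
  t = 6.0000: CF_t = 4.000000, DF = 0.646629, PV = 2.586514
  t = 6.5000: CF_t = 4.000000, DF = 0.623557, PV = 2.494228
  t = 7.0000: CF_t = 4.000000, DF = 0.601309, PV = 2.405234
  t = 7.5000: CF_t = 4.000000, DF = 0.579854, PV = 2.319416
  t = 8.0000: CF_t = 4.000000, DF = 0.559165, PV = 2.236660
  t = 8.5000: CF_t = 4.000000, DF = 0.539214, PV = 2.156856
  t = 9.0000: CF_t = 4.000000, DF = 0.519975, PV = 2.079900
  t = 9.5000: CF_t = 4.000000, DF = 0.501422, PV = 2.005689
  t = 10.0000: CF_t = 104.000000, DF = 0.483532, PV = 50.287288
Price P = sum_t PV_t = 104.187582
Macaulay numerator sum_t t * PV_t:
  t * PV_t at t = 0.5000: 1.928640
  t * PV_t at t = 1.0000: 3.719653
  t * PV_t at t = 1.5000: 5.380405
  t * PV_t at t = 2.0000: 6.917911
  t * PV_t at t = 2.5000: 8.338851
  t * PV_t at t = 3.0000: 9.649587
  t * PV_t at t = 3.5000: 10.856173
  t * PV_t at t = 4.0000: 11.964373
  t * PV_t at t = 4.5000: 12.979671
  t * PV_t at t = 5.0000: 13.907287
  t * PV_t at t = 5.5000: 14.752185
  t * PV_t at t = 6.0000: 15.519087
  t * PV_t at t = 6.5000: 16.212482
  t * PV_t at t = 7.0000: 16.836641
  t * PV_t at t = 7.5000: 17.395620
  t * PV_t at t = 8.0000: 17.893277
  t * PV_t at t = 8.5000: 18.333275
  t * PV_t at t = 9.0000: 18.719097
  t * PV_t at t = 9.5000: 19.054047
  t * PV_t at t = 10.0000: 502.872876
Macaulay duration D = (sum_t t * PV_t) / P = 743.231138 / 104.187582 = 7.133587

Answer: Macaulay duration = 7.1336 years


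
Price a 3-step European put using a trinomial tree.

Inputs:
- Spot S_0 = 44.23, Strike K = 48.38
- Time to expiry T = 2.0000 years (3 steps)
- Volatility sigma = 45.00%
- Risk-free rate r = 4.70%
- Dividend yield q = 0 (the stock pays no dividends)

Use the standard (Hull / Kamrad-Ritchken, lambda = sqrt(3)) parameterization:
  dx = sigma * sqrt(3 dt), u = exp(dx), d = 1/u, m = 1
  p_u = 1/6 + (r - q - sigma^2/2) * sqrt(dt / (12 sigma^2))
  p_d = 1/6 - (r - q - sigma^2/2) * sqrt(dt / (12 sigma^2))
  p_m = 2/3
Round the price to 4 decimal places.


dt = T/N = 0.666667; dx = sigma*sqrt(3*dt) = 0.636396
u = exp(dx) = 1.889658; d = 1/u = 0.529196
p_u = 0.138251, p_m = 0.666667, p_d = 0.195082
Discount per step: exp(-r*dt) = 0.969152
Stock lattice S(k, j) with j the centered position index:
  k=0: S(0,+0) = 44.2300
  k=1: S(1,-1) = 23.4063; S(1,+0) = 44.2300; S(1,+1) = 83.5796
  k=2: S(2,-2) = 12.3865; S(2,-1) = 23.4063; S(2,+0) = 44.2300; S(2,+1) = 83.5796; S(2,+2) = 157.9369
  k=3: S(3,-3) = 6.5549; S(3,-2) = 12.3865; S(3,-1) = 23.4063; S(3,+0) = 44.2300; S(3,+1) = 83.5796; S(3,+2) = 157.9369; S(3,+3) = 298.4468
Terminal payoffs V(N, j) = max(K - S_T, 0):
  V(3,-3) = 41.825086; V(3,-2) = 35.993451; V(3,-1) = 24.973654; V(3,+0) = 4.150000; V(3,+1) = 0.000000; V(3,+2) = 0.000000; V(3,+3) = 0.000000
Backward induction: V(k, j) = exp(-r*dt) * [p_u * V(k+1, j+1) + p_m * V(k+1, j) + p_d * V(k+1, j-1)]
  V(2,-2) = exp(-r*dt) * [p_u*24.973654 + p_m*35.993451 + p_d*41.825086] = 34.509188
  V(2,-1) = exp(-r*dt) * [p_u*4.150000 + p_m*24.973654 + p_d*35.993451] = 23.496633
  V(2,+0) = exp(-r*dt) * [p_u*0.000000 + p_m*4.150000 + p_d*24.973654] = 7.402943
  V(2,+1) = exp(-r*dt) * [p_u*0.000000 + p_m*0.000000 + p_d*4.150000] = 0.784616
  V(2,+2) = exp(-r*dt) * [p_u*0.000000 + p_m*0.000000 + p_d*0.000000] = 0.000000
  V(1,-1) = exp(-r*dt) * [p_u*7.402943 + p_m*23.496633 + p_d*34.509188] = 22.697558
  V(1,+0) = exp(-r*dt) * [p_u*0.784616 + p_m*7.402943 + p_d*23.496633] = 9.330551
  V(1,+1) = exp(-r*dt) * [p_u*0.000000 + p_m*0.784616 + p_d*7.402943] = 1.906572
  V(0,+0) = exp(-r*dt) * [p_u*1.906572 + p_m*9.330551 + p_d*22.697558] = 10.575233

Answer: Price = V(0,0) = 10.5752


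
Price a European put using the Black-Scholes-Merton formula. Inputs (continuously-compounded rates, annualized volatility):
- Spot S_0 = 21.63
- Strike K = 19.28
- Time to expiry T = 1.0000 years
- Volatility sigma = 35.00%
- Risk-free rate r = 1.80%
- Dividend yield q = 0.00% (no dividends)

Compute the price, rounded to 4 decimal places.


Answer: Price = 1.6694

Derivation:
d1 = (ln(S/K) + (r - q + 0.5*sigma^2) * T) / (sigma * sqrt(T)) = 0.55503700
d2 = d1 - sigma * sqrt(T) = 0.20503700
exp(-rT) = 0.98216103; exp(-qT) = 1.00000000
P = K * exp(-rT) * N(-d2) - S_0 * exp(-qT) * N(-d1)
N(-d1) = 0.28943468; N(-d2) = 0.41877161
P = 19.2800 * 0.98216103 * 0.41877161 - 21.6300 * 1.00000000 * 0.28943468 = 1.6694


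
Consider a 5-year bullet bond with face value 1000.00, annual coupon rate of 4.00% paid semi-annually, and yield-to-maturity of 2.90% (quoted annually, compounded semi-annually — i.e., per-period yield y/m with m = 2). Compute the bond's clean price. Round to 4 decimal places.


Coupon per period c = face * coupon_rate / m = 20.000000
Periods per year m = 2; per-period yield y/m = 0.014500
Number of cashflows N = 10
Cashflows (t years, CF_t, discount factor 1/(1+y/m)^(m*t), PV):
  t = 0.5000: CF_t = 20.000000, DF = 0.985707, PV = 19.714145
  t = 1.0000: CF_t = 20.000000, DF = 0.971619, PV = 19.432375
  t = 1.5000: CF_t = 20.000000, DF = 0.957732, PV = 19.154633
  t = 2.0000: CF_t = 20.000000, DF = 0.944043, PV = 18.880861
  t = 2.5000: CF_t = 20.000000, DF = 0.930550, PV = 18.611001
  t = 3.0000: CF_t = 20.000000, DF = 0.917250, PV = 18.344999
  t = 3.5000: CF_t = 20.000000, DF = 0.904140, PV = 18.082798
  t = 4.0000: CF_t = 20.000000, DF = 0.891217, PV = 17.824345
  t = 4.5000: CF_t = 20.000000, DF = 0.878479, PV = 17.569586
  t = 5.0000: CF_t = 1020.000000, DF = 0.865923, PV = 883.241889
Price P = sum_t PV_t = 1050.856633

Answer: Price = 1050.8566


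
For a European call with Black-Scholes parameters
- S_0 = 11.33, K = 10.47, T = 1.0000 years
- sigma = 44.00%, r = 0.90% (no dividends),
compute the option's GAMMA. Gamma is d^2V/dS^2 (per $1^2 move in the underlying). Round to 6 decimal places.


d1 = 0.4198637504; d2 = -0.0201362496
phi(d1) = 0.3652835719; exp(-qT) = 1.0000000000; exp(-rT) = 0.9910403788
Gamma = exp(-qT) * phi(d1) / (S * sigma * sqrt(T)) = 1.0000000000 * 0.3652835719 / (11.3300 * 0.4400 * 1.0000000000) = 0.073274

Answer: Gamma = 0.073274


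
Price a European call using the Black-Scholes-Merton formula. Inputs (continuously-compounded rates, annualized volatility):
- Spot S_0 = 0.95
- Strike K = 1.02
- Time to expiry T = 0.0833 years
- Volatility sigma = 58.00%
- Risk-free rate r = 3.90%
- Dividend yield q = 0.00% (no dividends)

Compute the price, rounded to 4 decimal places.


Answer: Price = 0.0375

Derivation:
d1 = (ln(S/K) + (r - q + 0.5*sigma^2) * T) / (sigma * sqrt(T)) = -0.32160559
d2 = d1 - sigma * sqrt(T) = -0.48900368
exp(-rT) = 0.99675657; exp(-qT) = 1.00000000
C = S_0 * exp(-qT) * N(d1) - K * exp(-rT) * N(d2)
N(d1) = 0.37387575; N(d2) = 0.31241954
C = 0.9500 * 1.00000000 * 0.37387575 - 1.0200 * 0.99675657 * 0.31241954 = 0.0375


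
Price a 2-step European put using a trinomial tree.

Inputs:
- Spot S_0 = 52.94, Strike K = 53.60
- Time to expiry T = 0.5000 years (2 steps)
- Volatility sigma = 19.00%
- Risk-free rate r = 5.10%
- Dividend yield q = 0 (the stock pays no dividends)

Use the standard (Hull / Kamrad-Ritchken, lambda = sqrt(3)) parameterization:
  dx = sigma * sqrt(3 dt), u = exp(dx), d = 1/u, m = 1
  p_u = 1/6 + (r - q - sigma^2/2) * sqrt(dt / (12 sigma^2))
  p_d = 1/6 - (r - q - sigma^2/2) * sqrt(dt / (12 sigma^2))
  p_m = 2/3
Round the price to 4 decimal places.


dt = T/N = 0.250000; dx = sigma*sqrt(3*dt) = 0.164545
u = exp(dx) = 1.178856; d = 1/u = 0.848280
p_u = 0.191698, p_m = 0.666667, p_d = 0.141635
Discount per step: exp(-r*dt) = 0.987331
Stock lattice S(k, j) with j the centered position index:
  k=0: S(0,+0) = 52.9400
  k=1: S(1,-1) = 44.9079; S(1,+0) = 52.9400; S(1,+1) = 62.4087
  k=2: S(2,-2) = 38.0945; S(2,-1) = 44.9079; S(2,+0) = 52.9400; S(2,+1) = 62.4087; S(2,+2) = 73.5708
Terminal payoffs V(N, j) = max(K - S_T, 0):
  V(2,-2) = 15.505514; V(2,-1) = 8.692071; V(2,+0) = 0.660000; V(2,+1) = 0.000000; V(2,+2) = 0.000000
Backward induction: V(k, j) = exp(-r*dt) * [p_u * V(k+1, j+1) + p_m * V(k+1, j) + p_d * V(k+1, j-1)]
  V(1,-1) = exp(-r*dt) * [p_u*0.660000 + p_m*8.692071 + p_d*15.505514] = 8.014526
  V(1,+0) = exp(-r*dt) * [p_u*0.000000 + p_m*0.660000 + p_d*8.692071] = 1.649934
  V(1,+1) = exp(-r*dt) * [p_u*0.000000 + p_m*0.000000 + p_d*0.660000] = 0.092295
  V(0,+0) = exp(-r*dt) * [p_u*0.092295 + p_m*1.649934 + p_d*8.014526] = 2.224250

Answer: Price = V(0,0) = 2.2242


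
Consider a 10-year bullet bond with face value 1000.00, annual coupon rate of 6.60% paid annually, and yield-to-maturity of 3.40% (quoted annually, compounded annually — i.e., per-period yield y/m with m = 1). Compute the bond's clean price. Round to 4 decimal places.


Coupon per period c = face * coupon_rate / m = 66.000000
Periods per year m = 1; per-period yield y/m = 0.034000
Number of cashflows N = 10
Cashflows (t years, CF_t, discount factor 1/(1+y/m)^(m*t), PV):
  t = 1.0000: CF_t = 66.000000, DF = 0.967118, PV = 63.829787
  t = 2.0000: CF_t = 66.000000, DF = 0.935317, PV = 61.730935
  t = 3.0000: CF_t = 66.000000, DF = 0.904562, PV = 59.701098
  t = 4.0000: CF_t = 66.000000, DF = 0.874818, PV = 57.738006
  t = 5.0000: CF_t = 66.000000, DF = 0.846052, PV = 55.839464
  t = 6.0000: CF_t = 66.000000, DF = 0.818233, PV = 54.003350
  t = 7.0000: CF_t = 66.000000, DF = 0.791327, PV = 52.227611
  t = 8.0000: CF_t = 66.000000, DF = 0.765307, PV = 50.510262
  t = 9.0000: CF_t = 66.000000, DF = 0.740142, PV = 48.849383
  t = 10.0000: CF_t = 1066.000000, DF = 0.715805, PV = 763.047928
Price P = sum_t PV_t = 1267.477826

Answer: Price = 1267.4778


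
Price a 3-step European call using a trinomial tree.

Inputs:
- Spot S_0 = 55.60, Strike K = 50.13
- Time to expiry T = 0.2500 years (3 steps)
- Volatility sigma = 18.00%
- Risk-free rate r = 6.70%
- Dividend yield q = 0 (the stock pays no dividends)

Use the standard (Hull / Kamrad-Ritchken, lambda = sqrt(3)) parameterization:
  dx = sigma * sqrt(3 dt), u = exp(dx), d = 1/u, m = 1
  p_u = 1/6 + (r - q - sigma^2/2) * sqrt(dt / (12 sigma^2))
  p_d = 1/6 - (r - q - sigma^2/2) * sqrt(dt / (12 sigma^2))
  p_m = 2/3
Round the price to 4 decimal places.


Answer: Price = V(0,0) = 6.4720

Derivation:
dt = T/N = 0.083333; dx = sigma*sqrt(3*dt) = 0.090000
u = exp(dx) = 1.094174; d = 1/u = 0.913931
p_u = 0.190185, p_m = 0.666667, p_d = 0.143148
Discount per step: exp(-r*dt) = 0.994432
Stock lattice S(k, j) with j the centered position index:
  k=0: S(0,+0) = 55.6000
  k=1: S(1,-1) = 50.8146; S(1,+0) = 55.6000; S(1,+1) = 60.8361
  k=2: S(2,-2) = 46.4410; S(2,-1) = 50.8146; S(2,+0) = 55.6000; S(2,+1) = 60.8361; S(2,+2) = 66.5653
  k=3: S(3,-3) = 42.4439; S(3,-2) = 46.4410; S(3,-1) = 50.8146; S(3,+0) = 55.6000; S(3,+1) = 60.8361; S(3,+2) = 66.5653; S(3,+3) = 72.8340
Terminal payoffs V(N, j) = max(S_T - K, 0):
  V(3,-3) = 0.000000; V(3,-2) = 0.000000; V(3,-1) = 0.684574; V(3,+0) = 5.470000; V(3,+1) = 10.706090; V(3,+2) = 16.435285; V(3,+3) = 22.704023
Backward induction: V(k, j) = exp(-r*dt) * [p_u * V(k+1, j+1) + p_m * V(k+1, j) + p_d * V(k+1, j-1)]
  V(2,-2) = exp(-r*dt) * [p_u*0.684574 + p_m*0.000000 + p_d*0.000000] = 0.129471
  V(2,-1) = exp(-r*dt) * [p_u*5.470000 + p_m*0.684574 + p_d*0.000000] = 1.488362
  V(2,+0) = exp(-r*dt) * [p_u*10.706090 + p_m*5.470000 + p_d*0.684574] = 5.748616
  V(2,+1) = exp(-r*dt) * [p_u*16.435285 + p_m*10.706090 + p_d*5.470000] = 10.984659
  V(2,+2) = exp(-r*dt) * [p_u*22.704023 + p_m*16.435285 + p_d*10.706090] = 16.713803
  V(1,-1) = exp(-r*dt) * [p_u*5.748616 + p_m*1.488362 + p_d*0.129471] = 2.092362
  V(1,+0) = exp(-r*dt) * [p_u*10.984659 + p_m*5.748616 + p_d*1.488362] = 6.100430
  V(1,+1) = exp(-r*dt) * [p_u*16.713803 + p_m*10.984659 + p_d*5.748616] = 11.261674
  V(0,+0) = exp(-r*dt) * [p_u*11.261674 + p_m*6.100430 + p_d*2.092362] = 6.472038


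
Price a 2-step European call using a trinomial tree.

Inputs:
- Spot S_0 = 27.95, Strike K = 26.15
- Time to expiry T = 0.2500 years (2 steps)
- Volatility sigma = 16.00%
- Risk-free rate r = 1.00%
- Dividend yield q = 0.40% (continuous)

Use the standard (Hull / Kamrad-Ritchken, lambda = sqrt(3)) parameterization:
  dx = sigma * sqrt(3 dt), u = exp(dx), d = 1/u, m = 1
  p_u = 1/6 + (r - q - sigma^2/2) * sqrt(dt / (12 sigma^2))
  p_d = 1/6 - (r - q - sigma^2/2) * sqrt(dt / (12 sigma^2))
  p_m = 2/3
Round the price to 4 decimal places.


dt = T/N = 0.125000; dx = sigma*sqrt(3*dt) = 0.097980
u = exp(dx) = 1.102940; d = 1/u = 0.906667
p_u = 0.162329, p_m = 0.666667, p_d = 0.171004
Discount per step: exp(-r*dt) = 0.998751
Stock lattice S(k, j) with j the centered position index:
  k=0: S(0,+0) = 27.9500
  k=1: S(1,-1) = 25.3414; S(1,+0) = 27.9500; S(1,+1) = 30.8272
  k=2: S(2,-2) = 22.9762; S(2,-1) = 25.3414; S(2,+0) = 27.9500; S(2,+1) = 30.8272; S(2,+2) = 34.0005
Terminal payoffs V(N, j) = max(S_T - K, 0):
  V(2,-2) = 0.000000; V(2,-1) = 0.000000; V(2,+0) = 1.800000; V(2,+1) = 4.677181; V(2,+2) = 7.850539
Backward induction: V(k, j) = exp(-r*dt) * [p_u * V(k+1, j+1) + p_m * V(k+1, j) + p_d * V(k+1, j-1)]
  V(1,-1) = exp(-r*dt) * [p_u*1.800000 + p_m*0.000000 + p_d*0.000000] = 0.291827
  V(1,+0) = exp(-r*dt) * [p_u*4.677181 + p_m*1.800000 + p_d*0.000000] = 1.956795
  V(1,+1) = exp(-r*dt) * [p_u*7.850539 + p_m*4.677181 + p_d*1.800000] = 4.694427
  V(0,+0) = exp(-r*dt) * [p_u*4.694427 + p_m*1.956795 + p_d*0.291827] = 2.113831

Answer: Price = V(0,0) = 2.1138


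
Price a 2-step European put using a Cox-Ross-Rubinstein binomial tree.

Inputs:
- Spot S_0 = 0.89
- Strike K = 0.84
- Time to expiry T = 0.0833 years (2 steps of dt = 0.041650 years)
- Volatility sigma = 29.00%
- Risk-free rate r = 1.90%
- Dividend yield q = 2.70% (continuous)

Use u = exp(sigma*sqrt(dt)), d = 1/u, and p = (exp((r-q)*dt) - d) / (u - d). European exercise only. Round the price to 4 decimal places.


Answer: Price = V(0,0) = 0.0132

Derivation:
dt = T/N = 0.041650
u = exp(sigma*sqrt(dt)) = 1.060971; d = 1/u = 0.942533
p = (exp((r-q)*dt) - d) / (u - d) = 0.482395
Discount per step: exp(-r*dt) = 0.999209
Stock lattice S(k, i) with i counting down-moves:
  k=0: S(0,0) = 0.8900
  k=1: S(1,0) = 0.9443; S(1,1) = 0.8389
  k=2: S(2,0) = 1.0018; S(2,1) = 0.8900; S(2,2) = 0.7906
Terminal payoffs V(N, i) = max(K - S_T, 0):
  V(2,0) = 0.000000; V(2,1) = 0.000000; V(2,2) = 0.049352
Backward induction: V(k, i) = exp(-r*dt) * [p * V(k+1, i) + (1-p) * V(k+1, i+1)].
  V(1,0) = exp(-r*dt) * [p*0.000000 + (1-p)*0.000000] = 0.000000
  V(1,1) = exp(-r*dt) * [p*0.000000 + (1-p)*0.049352] = 0.025524
  V(0,0) = exp(-r*dt) * [p*0.000000 + (1-p)*0.025524] = 0.013201


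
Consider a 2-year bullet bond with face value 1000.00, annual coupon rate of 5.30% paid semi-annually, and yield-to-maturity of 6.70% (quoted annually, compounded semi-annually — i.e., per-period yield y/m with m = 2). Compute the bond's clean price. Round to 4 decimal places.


Coupon per period c = face * coupon_rate / m = 26.500000
Periods per year m = 2; per-period yield y/m = 0.033500
Number of cashflows N = 4
Cashflows (t years, CF_t, discount factor 1/(1+y/m)^(m*t), PV):
  t = 0.5000: CF_t = 26.500000, DF = 0.967586, PV = 25.641026
  t = 1.0000: CF_t = 26.500000, DF = 0.936222, PV = 24.809894
  t = 1.5000: CF_t = 26.500000, DF = 0.905876, PV = 24.005703
  t = 2.0000: CF_t = 1026.500000, DF = 0.876512, PV = 899.740003
Price P = sum_t PV_t = 974.196626

Answer: Price = 974.1966


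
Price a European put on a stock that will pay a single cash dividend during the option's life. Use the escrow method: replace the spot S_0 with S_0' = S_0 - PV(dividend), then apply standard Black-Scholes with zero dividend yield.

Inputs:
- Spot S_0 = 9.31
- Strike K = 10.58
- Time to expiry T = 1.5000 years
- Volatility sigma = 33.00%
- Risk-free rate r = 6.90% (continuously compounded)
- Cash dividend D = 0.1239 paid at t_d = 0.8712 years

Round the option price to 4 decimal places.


PV(D) = D * exp(-r * t_d) = 0.1239 * 0.94165831 = 0.11667146
S_0' = S_0 - PV(D) = 9.3100 - 0.11667146 = 9.19332854
d1 = (ln(S_0'/K) + (r + sigma^2/2)*T) / (sigma*sqrt(T)) = 0.11056758
d2 = d1 - sigma*sqrt(T) = -0.29359823
exp(-rT) = 0.90167602
N(-d1) = 0.45597963; N(-d2) = 0.61546753
P = K * exp(-rT) * N(-d2) - S_0' * N(-d1) = 10.5800 * 0.90167602 * 0.61546753 - 9.19332854 * 0.45597963 = 1.6794

Answer: Price = 1.6794


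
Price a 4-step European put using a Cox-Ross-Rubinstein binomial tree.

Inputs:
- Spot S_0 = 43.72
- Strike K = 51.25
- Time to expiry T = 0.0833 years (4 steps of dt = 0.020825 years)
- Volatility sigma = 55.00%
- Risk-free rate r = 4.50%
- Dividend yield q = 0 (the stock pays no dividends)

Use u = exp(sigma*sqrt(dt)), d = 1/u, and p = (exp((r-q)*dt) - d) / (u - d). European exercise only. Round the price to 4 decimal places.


Answer: Price = V(0,0) = 7.8280

Derivation:
dt = T/N = 0.020825
u = exp(sigma*sqrt(dt)) = 1.082605; d = 1/u = 0.923698
p = (exp((r-q)*dt) - d) / (u - d) = 0.486068
Discount per step: exp(-r*dt) = 0.999063
Stock lattice S(k, i) with i counting down-moves:
  k=0: S(0,0) = 43.7200
  k=1: S(1,0) = 47.3315; S(1,1) = 40.3841
  k=2: S(2,0) = 51.2413; S(2,1) = 43.7200; S(2,2) = 37.3027
  k=3: S(3,0) = 55.4740; S(3,1) = 47.3315; S(3,2) = 40.3841; S(3,3) = 34.4565
  k=4: S(4,0) = 60.0564; S(4,1) = 51.2413; S(4,2) = 43.7200; S(4,3) = 37.3027; S(4,4) = 31.8274
Terminal payoffs V(N, i) = max(K - S_T, 0):
  V(4,0) = 0.000000; V(4,1) = 0.008732; V(4,2) = 7.530000; V(4,3) = 13.947286; V(4,4) = 19.422633
Backward induction: V(k, i) = exp(-r*dt) * [p * V(k+1, i) + (1-p) * V(k+1, i+1)].
  V(3,0) = exp(-r*dt) * [p*0.000000 + (1-p)*0.008732] = 0.004483
  V(3,1) = exp(-r*dt) * [p*0.008732 + (1-p)*7.530000] = 3.870523
  V(3,2) = exp(-r*dt) * [p*7.530000 + (1-p)*13.947286] = 10.817905
  V(3,3) = exp(-r*dt) * [p*13.947286 + (1-p)*19.422633] = 16.745541
  V(2,0) = exp(-r*dt) * [p*0.004483 + (1-p)*3.870523] = 1.989499
  V(2,1) = exp(-r*dt) * [p*3.870523 + (1-p)*10.817905] = 7.434035
  V(2,2) = exp(-r*dt) * [p*10.817905 + (1-p)*16.745541] = 13.851320
  V(1,0) = exp(-r*dt) * [p*1.989499 + (1-p)*7.434035] = 4.783135
  V(1,1) = exp(-r*dt) * [p*7.434035 + (1-p)*13.851320] = 10.722030
  V(0,0) = exp(-r*dt) * [p*4.783135 + (1-p)*10.722030] = 7.827984


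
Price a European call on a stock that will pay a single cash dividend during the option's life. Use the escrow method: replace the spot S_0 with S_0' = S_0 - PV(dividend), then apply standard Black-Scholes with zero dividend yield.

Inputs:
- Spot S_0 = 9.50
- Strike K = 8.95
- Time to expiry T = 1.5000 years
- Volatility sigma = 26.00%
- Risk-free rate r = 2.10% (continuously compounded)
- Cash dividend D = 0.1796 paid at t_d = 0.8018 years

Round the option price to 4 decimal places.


Answer: Price = 1.4927

Derivation:
PV(D) = D * exp(-r * t_d) = 0.1796 * 0.98330316 = 0.17660125
S_0' = S_0 - PV(D) = 9.5000 - 0.17660125 = 9.32339875
d1 = (ln(S_0'/K) + (r + sigma^2/2)*T) / (sigma*sqrt(T)) = 0.38649714
d2 = d1 - sigma*sqrt(T) = 0.06806348
exp(-rT) = 0.96899096
N(d1) = 0.65043574; N(d2) = 0.52713245
C = S_0' * N(d1) - K * exp(-rT) * N(d2) = 9.32339875 * 0.65043574 - 8.9500 * 0.96899096 * 0.52713245 = 1.4927


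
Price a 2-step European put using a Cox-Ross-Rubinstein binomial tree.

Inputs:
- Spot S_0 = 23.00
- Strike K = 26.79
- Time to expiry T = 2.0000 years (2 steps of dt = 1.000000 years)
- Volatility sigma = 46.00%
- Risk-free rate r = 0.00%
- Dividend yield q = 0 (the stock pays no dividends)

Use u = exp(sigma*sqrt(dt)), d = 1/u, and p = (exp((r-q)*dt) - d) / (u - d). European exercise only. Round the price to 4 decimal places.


Answer: Price = V(0,0) = 8.4211

Derivation:
dt = T/N = 1.000000
u = exp(sigma*sqrt(dt)) = 1.584074; d = 1/u = 0.631284
p = (exp((r-q)*dt) - d) / (u - d) = 0.386986
Discount per step: exp(-r*dt) = 1.000000
Stock lattice S(k, i) with i counting down-moves:
  k=0: S(0,0) = 23.0000
  k=1: S(1,0) = 36.4337; S(1,1) = 14.5195
  k=2: S(2,0) = 57.7137; S(2,1) = 23.0000; S(2,2) = 9.1659
Terminal payoffs V(N, i) = max(K - S_T, 0):
  V(2,0) = 0.000000; V(2,1) = 3.790000; V(2,2) = 17.624062
Backward induction: V(k, i) = exp(-r*dt) * [p * V(k+1, i) + (1-p) * V(k+1, i+1)].
  V(1,0) = exp(-r*dt) * [p*0.000000 + (1-p)*3.790000] = 2.323324
  V(1,1) = exp(-r*dt) * [p*3.790000 + (1-p)*17.624062] = 12.270476
  V(0,0) = exp(-r*dt) * [p*2.323324 + (1-p)*12.270476] = 8.421069
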